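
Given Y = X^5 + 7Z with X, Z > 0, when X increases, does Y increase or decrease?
Y increases

Taking the partial derivative:
∂Y/∂X = 5X^4

∂Y/∂X = 5X^4 > 0 (assuming positive values)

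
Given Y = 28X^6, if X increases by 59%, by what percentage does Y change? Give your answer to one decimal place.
1515.8%

For Y = 28X^6:
If X → X(1 + 0.59)
Then Y → Y · (1 + 0.59)^6
     ≈ Y · 16.1578

Percentage change = ((1 + 0.59)^6 − 1) × 100% ≈ 1515.8%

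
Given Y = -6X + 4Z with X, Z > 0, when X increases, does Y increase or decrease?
Y decreases

Taking the partial derivative:
∂Y/∂X = -6

∂Y/∂X = -6 < 0 (assuming positive values)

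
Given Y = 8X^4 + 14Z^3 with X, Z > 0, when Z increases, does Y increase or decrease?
Y increases

Taking the partial derivative:
∂Y/∂Z = 42Z^2

∂Y/∂Z = 42Z^2 > 0 (assuming positive values)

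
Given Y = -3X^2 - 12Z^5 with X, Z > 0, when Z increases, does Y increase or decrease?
Y decreases

Taking the partial derivative:
∂Y/∂Z = -60Z^4

∂Y/∂Z = -60Z^4 < 0 (assuming positive values)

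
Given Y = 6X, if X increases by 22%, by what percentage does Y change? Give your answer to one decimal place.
22.0%

For Y = 6X:
If X → X(1 + 0.22)
Then Y → Y · (1 + 0.22)^1
     = Y · 1.2200

Percentage change = ((1 + 0.22)^1 − 1) × 100% = 22.0%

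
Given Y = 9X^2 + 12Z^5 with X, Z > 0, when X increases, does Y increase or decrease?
Y increases

Taking the partial derivative:
∂Y/∂X = 18X

∂Y/∂X = 18X > 0 (assuming positive values)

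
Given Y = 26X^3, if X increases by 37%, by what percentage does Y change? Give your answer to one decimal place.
157.1%

For Y = 26X^3:
If X → X(1 + 0.37)
Then Y → Y · (1 + 0.37)^3
     ≈ Y · 2.5714

Percentage change = ((1 + 0.37)^3 − 1) × 100% ≈ 157.1%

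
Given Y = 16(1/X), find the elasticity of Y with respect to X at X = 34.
Elasticity = -1

Elasticity = (dY/dX) · (X/Y)

dY/dX = -16/X²
At X = 34: dY/dX = -4/289, Y = 8/17

Elasticity = (-4/289) · (34 / (8/17)) = -1

Interpretation: for a small percentage change in X, the percentage change in Y is approximately -1.00 times as large.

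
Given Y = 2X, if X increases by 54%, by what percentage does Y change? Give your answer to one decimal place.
54.0%

For Y = 2X:
If X → X(1 + 0.54)
Then Y → Y · (1 + 0.54)^1
     = Y · 1.5400

Percentage change = ((1 + 0.54)^1 − 1) × 100% = 54.0%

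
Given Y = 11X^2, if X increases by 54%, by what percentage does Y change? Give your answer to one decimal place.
137.2%

For Y = 11X^2:
If X → X(1 + 0.54)
Then Y → Y · (1 + 0.54)^2
     = Y · 2.3716

Percentage change = ((1 + 0.54)^2 − 1) × 100% ≈ 137.2%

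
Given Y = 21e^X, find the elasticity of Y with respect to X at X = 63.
Elasticity = 63

Elasticity = (dY/dX) · (X/Y)

dY/dX = 21·e^X
At X = 63: dY/dX = 21·e^63, Y = 21·e^63

Elasticity = (21·e^63) · (63 / (21·e^63)) = 63

Interpretation: for a small percentage change in X, the percentage change in Y is approximately 63.00 times as large.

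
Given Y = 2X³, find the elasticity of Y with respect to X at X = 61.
Elasticity = 3

Elasticity = (dY/dX) · (X/Y)

dY/dX = 6·X²
At X = 61: dY/dX = 22326, Y = 453962

Elasticity = 22326 · (61 / 453962) = 3

Interpretation: for a small percentage change in X, the percentage change in Y is approximately 3.00 times as large.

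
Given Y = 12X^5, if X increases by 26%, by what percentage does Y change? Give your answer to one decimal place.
217.6%

For Y = 12X^5:
If X → X(1 + 0.26)
Then Y → Y · (1 + 0.26)^5
     ≈ Y · 3.1758

Percentage change = ((1 + 0.26)^5 − 1) × 100% ≈ 217.6%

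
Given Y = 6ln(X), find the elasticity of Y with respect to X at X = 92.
Elasticity = 1/ln(92) ≈ 0.2212

Elasticity = (dY/dX) · (X/Y)

dY/dX = 6/X
At X = 92: dY/dX = 3/46, Y = 6·ln(92)

Elasticity = (3/46) · (92 / (6·ln(92))) = 1/ln(92) ≈ 0.2212

Interpretation: for a small percentage change in X, the percentage change in Y is approximately 0.22 times as large.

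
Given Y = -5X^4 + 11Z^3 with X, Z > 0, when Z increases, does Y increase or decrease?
Y increases

Taking the partial derivative:
∂Y/∂Z = 33Z^2

∂Y/∂Z = 33Z^2 > 0 (assuming positive values)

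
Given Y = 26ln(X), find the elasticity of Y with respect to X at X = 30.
Elasticity = 1/ln(30) ≈ 0.2940

Elasticity = (dY/dX) · (X/Y)

dY/dX = 26/X
At X = 30: dY/dX = 13/15, Y = 26·ln(30)

Elasticity = (13/15) · (30 / (26·ln(30))) = 1/ln(30) ≈ 0.2940

Interpretation: for a small percentage change in X, the percentage change in Y is approximately 0.29 times as large.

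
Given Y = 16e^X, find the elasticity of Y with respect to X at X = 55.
Elasticity = 55

Elasticity = (dY/dX) · (X/Y)

dY/dX = 16·e^X
At X = 55: dY/dX = 16·e^55, Y = 16·e^55

Elasticity = (16·e^55) · (55 / (16·e^55)) = 55

Interpretation: for a small percentage change in X, the percentage change in Y is approximately 55.00 times as large.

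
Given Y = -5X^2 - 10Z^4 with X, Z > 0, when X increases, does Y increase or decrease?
Y decreases

Taking the partial derivative:
∂Y/∂X = -10X

∂Y/∂X = -10X < 0 (assuming positive values)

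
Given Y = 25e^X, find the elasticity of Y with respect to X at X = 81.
Elasticity = 81

Elasticity = (dY/dX) · (X/Y)

dY/dX = 25·e^X
At X = 81: dY/dX = 25·e^81, Y = 25·e^81

Elasticity = (25·e^81) · (81 / (25·e^81)) = 81

Interpretation: for a small percentage change in X, the percentage change in Y is approximately 81.00 times as large.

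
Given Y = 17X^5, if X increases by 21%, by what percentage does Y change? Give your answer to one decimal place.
159.4%

For Y = 17X^5:
If X → X(1 + 0.21)
Then Y → Y · (1 + 0.21)^5
     ≈ Y · 2.5937

Percentage change = ((1 + 0.21)^5 − 1) × 100% ≈ 159.4%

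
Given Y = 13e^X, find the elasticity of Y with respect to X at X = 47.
Elasticity = 47

Elasticity = (dY/dX) · (X/Y)

dY/dX = 13·e^X
At X = 47: dY/dX = 13·e^47, Y = 13·e^47

Elasticity = (13·e^47) · (47 / (13·e^47)) = 47

Interpretation: for a small percentage change in X, the percentage change in Y is approximately 47.00 times as large.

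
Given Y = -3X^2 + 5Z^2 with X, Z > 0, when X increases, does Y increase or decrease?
Y decreases

Taking the partial derivative:
∂Y/∂X = -6X

∂Y/∂X = -6X < 0 (assuming positive values)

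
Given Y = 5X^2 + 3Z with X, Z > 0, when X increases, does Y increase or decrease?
Y increases

Taking the partial derivative:
∂Y/∂X = 10X

∂Y/∂X = 10X > 0 (assuming positive values)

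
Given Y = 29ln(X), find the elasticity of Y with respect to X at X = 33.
Elasticity = 1/ln(33) ≈ 0.2860

Elasticity = (dY/dX) · (X/Y)

dY/dX = 29/X
At X = 33: dY/dX = 29/33, Y = 29·ln(33)

Elasticity = (29/33) · (33 / (29·ln(33))) = 1/ln(33) ≈ 0.2860

Interpretation: for a small percentage change in X, the percentage change in Y is approximately 0.29 times as large.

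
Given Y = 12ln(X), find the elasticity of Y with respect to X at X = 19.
Elasticity = 1/ln(19) ≈ 0.3396

Elasticity = (dY/dX) · (X/Y)

dY/dX = 12/X
At X = 19: dY/dX = 12/19, Y = 12·ln(19)

Elasticity = (12/19) · (19 / (12·ln(19))) = 1/ln(19) ≈ 0.3396

Interpretation: for a small percentage change in X, the percentage change in Y is approximately 0.34 times as large.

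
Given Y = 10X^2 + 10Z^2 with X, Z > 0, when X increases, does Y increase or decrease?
Y increases

Taking the partial derivative:
∂Y/∂X = 20X

∂Y/∂X = 20X > 0 (assuming positive values)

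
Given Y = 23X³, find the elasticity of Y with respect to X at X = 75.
Elasticity = 3

Elasticity = (dY/dX) · (X/Y)

dY/dX = 69·X²
At X = 75: dY/dX = 388125, Y = 9703125

Elasticity = 388125 · (75 / 9703125) = 3

Interpretation: for a small percentage change in X, the percentage change in Y is approximately 3.00 times as large.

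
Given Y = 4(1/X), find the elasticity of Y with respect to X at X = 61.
Elasticity = -1

Elasticity = (dY/dX) · (X/Y)

dY/dX = -4/X²
At X = 61: dY/dX = -4/3721, Y = 4/61

Elasticity = (-4/3721) · (61 / (4/61)) = -1

Interpretation: for a small percentage change in X, the percentage change in Y is approximately -1.00 times as large.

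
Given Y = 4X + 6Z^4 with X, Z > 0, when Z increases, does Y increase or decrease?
Y increases

Taking the partial derivative:
∂Y/∂Z = 24Z^3

∂Y/∂Z = 24Z^3 > 0 (assuming positive values)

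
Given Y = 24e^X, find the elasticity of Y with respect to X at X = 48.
Elasticity = 48

Elasticity = (dY/dX) · (X/Y)

dY/dX = 24·e^X
At X = 48: dY/dX = 24·e^48, Y = 24·e^48

Elasticity = (24·e^48) · (48 / (24·e^48)) = 48

Interpretation: for a small percentage change in X, the percentage change in Y is approximately 48.00 times as large.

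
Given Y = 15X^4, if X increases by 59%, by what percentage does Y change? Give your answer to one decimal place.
539.1%

For Y = 15X^4:
If X → X(1 + 0.59)
Then Y → Y · (1 + 0.59)^4
     ≈ Y · 6.3913

Percentage change = ((1 + 0.59)^4 − 1) × 100% ≈ 539.1%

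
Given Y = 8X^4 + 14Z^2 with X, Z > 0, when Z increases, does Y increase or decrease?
Y increases

Taking the partial derivative:
∂Y/∂Z = 28Z

∂Y/∂Z = 28Z > 0 (assuming positive values)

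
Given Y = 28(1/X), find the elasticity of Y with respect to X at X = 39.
Elasticity = -1

Elasticity = (dY/dX) · (X/Y)

dY/dX = -28/X²
At X = 39: dY/dX = -28/1521, Y = 28/39

Elasticity = (-28/1521) · (39 / (28/39)) = -1

Interpretation: for a small percentage change in X, the percentage change in Y is approximately -1.00 times as large.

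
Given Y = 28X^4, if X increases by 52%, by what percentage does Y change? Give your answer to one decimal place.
433.8%

For Y = 28X^4:
If X → X(1 + 0.52)
Then Y → Y · (1 + 0.52)^4
     ≈ Y · 5.3379

Percentage change = ((1 + 0.52)^4 − 1) × 100% ≈ 433.8%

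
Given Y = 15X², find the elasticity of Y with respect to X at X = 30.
Elasticity = 2

Elasticity = (dY/dX) · (X/Y)

dY/dX = 30·X
At X = 30: dY/dX = 900, Y = 13500

Elasticity = 900 · (30 / 13500) = 2

Interpretation: for a small percentage change in X, the percentage change in Y is approximately 2.00 times as large.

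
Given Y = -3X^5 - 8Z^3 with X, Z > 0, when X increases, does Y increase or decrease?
Y decreases

Taking the partial derivative:
∂Y/∂X = -15X^4

∂Y/∂X = -15X^4 < 0 (assuming positive values)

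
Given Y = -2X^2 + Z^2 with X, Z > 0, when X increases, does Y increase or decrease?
Y decreases

Taking the partial derivative:
∂Y/∂X = -4X

∂Y/∂X = -4X < 0 (assuming positive values)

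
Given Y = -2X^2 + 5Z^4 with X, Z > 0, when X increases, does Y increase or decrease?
Y decreases

Taking the partial derivative:
∂Y/∂X = -4X

∂Y/∂X = -4X < 0 (assuming positive values)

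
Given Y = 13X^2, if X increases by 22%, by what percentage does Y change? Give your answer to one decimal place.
48.8%

For Y = 13X^2:
If X → X(1 + 0.22)
Then Y → Y · (1 + 0.22)^2
     = Y · 1.4884

Percentage change = ((1 + 0.22)^2 − 1) × 100% ≈ 48.8%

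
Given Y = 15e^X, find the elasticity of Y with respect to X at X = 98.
Elasticity = 98

Elasticity = (dY/dX) · (X/Y)

dY/dX = 15·e^X
At X = 98: dY/dX = 15·e^98, Y = 15·e^98

Elasticity = (15·e^98) · (98 / (15·e^98)) = 98

Interpretation: for a small percentage change in X, the percentage change in Y is approximately 98.00 times as large.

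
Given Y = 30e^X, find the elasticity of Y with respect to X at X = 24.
Elasticity = 24

Elasticity = (dY/dX) · (X/Y)

dY/dX = 30·e^X
At X = 24: dY/dX = 30·e^24, Y = 30·e^24

Elasticity = (30·e^24) · (24 / (30·e^24)) = 24

Interpretation: for a small percentage change in X, the percentage change in Y is approximately 24.00 times as large.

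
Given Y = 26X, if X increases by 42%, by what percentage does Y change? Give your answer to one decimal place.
42.0%

For Y = 26X:
If X → X(1 + 0.42)
Then Y → Y · (1 + 0.42)^1
     = Y · 1.4200

Percentage change = ((1 + 0.42)^1 − 1) × 100% = 42.0%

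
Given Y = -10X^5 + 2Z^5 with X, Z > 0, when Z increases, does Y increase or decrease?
Y increases

Taking the partial derivative:
∂Y/∂Z = 10Z^4

∂Y/∂Z = 10Z^4 > 0 (assuming positive values)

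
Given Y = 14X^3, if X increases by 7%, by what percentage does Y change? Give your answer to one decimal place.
22.5%

For Y = 14X^3:
If X → X(1 + 0.07)
Then Y → Y · (1 + 0.07)^3
     ≈ Y · 1.2250

Percentage change = ((1 + 0.07)^3 − 1) × 100% ≈ 22.5%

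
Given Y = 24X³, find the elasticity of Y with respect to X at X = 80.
Elasticity = 3

Elasticity = (dY/dX) · (X/Y)

dY/dX = 72·X²
At X = 80: dY/dX = 460800, Y = 12288000

Elasticity = 460800 · (80 / 12288000) = 3

Interpretation: for a small percentage change in X, the percentage change in Y is approximately 3.00 times as large.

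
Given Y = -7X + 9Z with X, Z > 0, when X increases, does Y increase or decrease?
Y decreases

Taking the partial derivative:
∂Y/∂X = -7

∂Y/∂X = -7 < 0 (assuming positive values)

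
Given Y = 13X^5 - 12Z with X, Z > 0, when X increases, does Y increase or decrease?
Y increases

Taking the partial derivative:
∂Y/∂X = 65X^4

∂Y/∂X = 65X^4 > 0 (assuming positive values)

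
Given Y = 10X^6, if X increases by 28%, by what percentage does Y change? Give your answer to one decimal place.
339.8%

For Y = 10X^6:
If X → X(1 + 0.28)
Then Y → Y · (1 + 0.28)^6
     ≈ Y · 4.3980

Percentage change = ((1 + 0.28)^6 − 1) × 100% ≈ 339.8%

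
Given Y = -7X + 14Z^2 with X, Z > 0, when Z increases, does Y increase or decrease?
Y increases

Taking the partial derivative:
∂Y/∂Z = 28Z

∂Y/∂Z = 28Z > 0 (assuming positive values)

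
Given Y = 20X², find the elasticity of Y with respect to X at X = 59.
Elasticity = 2

Elasticity = (dY/dX) · (X/Y)

dY/dX = 40·X
At X = 59: dY/dX = 2360, Y = 69620

Elasticity = 2360 · (59 / 69620) = 2

Interpretation: for a small percentage change in X, the percentage change in Y is approximately 2.00 times as large.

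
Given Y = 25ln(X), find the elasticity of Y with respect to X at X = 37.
Elasticity = 1/ln(37) ≈ 0.2769

Elasticity = (dY/dX) · (X/Y)

dY/dX = 25/X
At X = 37: dY/dX = 25/37, Y = 25·ln(37)

Elasticity = (25/37) · (37 / (25·ln(37))) = 1/ln(37) ≈ 0.2769

Interpretation: for a small percentage change in X, the percentage change in Y is approximately 0.28 times as large.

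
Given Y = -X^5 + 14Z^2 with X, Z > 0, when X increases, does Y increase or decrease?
Y decreases

Taking the partial derivative:
∂Y/∂X = -5X^4

∂Y/∂X = -5X^4 < 0 (assuming positive values)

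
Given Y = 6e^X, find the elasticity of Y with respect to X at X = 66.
Elasticity = 66

Elasticity = (dY/dX) · (X/Y)

dY/dX = 6·e^X
At X = 66: dY/dX = 6·e^66, Y = 6·e^66

Elasticity = (6·e^66) · (66 / (6·e^66)) = 66

Interpretation: for a small percentage change in X, the percentage change in Y is approximately 66.00 times as large.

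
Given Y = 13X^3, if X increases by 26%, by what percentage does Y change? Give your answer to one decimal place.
100.0%

For Y = 13X^3:
If X → X(1 + 0.26)
Then Y → Y · (1 + 0.26)^3
     ≈ Y · 2.0004

Percentage change = ((1 + 0.26)^3 − 1) × 100% ≈ 100.0%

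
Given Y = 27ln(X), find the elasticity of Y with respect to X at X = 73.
Elasticity = 1/ln(73) ≈ 0.2331

Elasticity = (dY/dX) · (X/Y)

dY/dX = 27/X
At X = 73: dY/dX = 27/73, Y = 27·ln(73)

Elasticity = (27/73) · (73 / (27·ln(73))) = 1/ln(73) ≈ 0.2331

Interpretation: for a small percentage change in X, the percentage change in Y is approximately 0.23 times as large.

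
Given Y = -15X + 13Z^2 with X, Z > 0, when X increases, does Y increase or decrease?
Y decreases

Taking the partial derivative:
∂Y/∂X = -15

∂Y/∂X = -15 < 0 (assuming positive values)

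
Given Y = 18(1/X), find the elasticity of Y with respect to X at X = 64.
Elasticity = -1

Elasticity = (dY/dX) · (X/Y)

dY/dX = -18/X²
At X = 64: dY/dX = -9/2048, Y = 9/32

Elasticity = (-9/2048) · (64 / (9/32)) = -1

Interpretation: for a small percentage change in X, the percentage change in Y is approximately -1.00 times as large.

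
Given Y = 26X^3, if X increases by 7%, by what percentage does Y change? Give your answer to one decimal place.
22.5%

For Y = 26X^3:
If X → X(1 + 0.07)
Then Y → Y · (1 + 0.07)^3
     ≈ Y · 1.2250

Percentage change = ((1 + 0.07)^3 − 1) × 100% ≈ 22.5%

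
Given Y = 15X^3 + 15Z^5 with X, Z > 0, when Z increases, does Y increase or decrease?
Y increases

Taking the partial derivative:
∂Y/∂Z = 75Z^4

∂Y/∂Z = 75Z^4 > 0 (assuming positive values)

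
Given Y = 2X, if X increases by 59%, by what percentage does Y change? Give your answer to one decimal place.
59.0%

For Y = 2X:
If X → X(1 + 0.59)
Then Y → Y · (1 + 0.59)^1
     = Y · 1.5900

Percentage change = ((1 + 0.59)^1 − 1) × 100% = 59.0%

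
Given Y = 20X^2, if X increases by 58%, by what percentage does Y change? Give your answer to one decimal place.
149.6%

For Y = 20X^2:
If X → X(1 + 0.58)
Then Y → Y · (1 + 0.58)^2
     = Y · 2.4964

Percentage change = ((1 + 0.58)^2 − 1) × 100% ≈ 149.6%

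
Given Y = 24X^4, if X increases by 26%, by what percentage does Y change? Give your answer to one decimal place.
152.0%

For Y = 24X^4:
If X → X(1 + 0.26)
Then Y → Y · (1 + 0.26)^4
     ≈ Y · 2.5205

Percentage change = ((1 + 0.26)^4 − 1) × 100% ≈ 152.0%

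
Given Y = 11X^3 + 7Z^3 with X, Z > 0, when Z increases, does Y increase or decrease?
Y increases

Taking the partial derivative:
∂Y/∂Z = 21Z^2

∂Y/∂Z = 21Z^2 > 0 (assuming positive values)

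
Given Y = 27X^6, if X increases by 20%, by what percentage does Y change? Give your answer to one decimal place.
198.6%

For Y = 27X^6:
If X → X(1 + 0.2)
Then Y → Y · (1 + 0.2)^6
     ≈ Y · 2.9860

Percentage change = ((1 + 0.2)^6 − 1) × 100% ≈ 198.6%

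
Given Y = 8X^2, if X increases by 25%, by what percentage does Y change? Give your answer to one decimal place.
56.3%

For Y = 8X^2:
If X → X(1 + 0.25)
Then Y → Y · (1 + 0.25)^2
     = Y · 1.5625

Percentage change = ((1 + 0.25)^2 − 1) × 100% ≈ 56.3%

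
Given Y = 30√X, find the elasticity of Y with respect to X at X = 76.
Elasticity = 1/2

Elasticity = (dY/dX) · (X/Y)

dY/dX = 15/√X
At X = 76: dY/dX = 15·√19/38, Y = 60·√19

Elasticity = (15·√19/38) · (76 / (60·√19)) = 1/2

Interpretation: for a small percentage change in X, the percentage change in Y is approximately 0.50 times as large.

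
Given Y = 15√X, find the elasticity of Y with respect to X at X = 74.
Elasticity = 1/2

Elasticity = (dY/dX) · (X/Y)

dY/dX = 15/(2·√X)
At X = 74: dY/dX = 15·√74/148, Y = 15·√74

Elasticity = (15·√74/148) · (74 / (15·√74)) = 1/2

Interpretation: for a small percentage change in X, the percentage change in Y is approximately 0.50 times as large.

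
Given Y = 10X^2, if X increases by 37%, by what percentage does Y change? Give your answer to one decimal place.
87.7%

For Y = 10X^2:
If X → X(1 + 0.37)
Then Y → Y · (1 + 0.37)^2
     = Y · 1.8769

Percentage change = ((1 + 0.37)^2 − 1) × 100% ≈ 87.7%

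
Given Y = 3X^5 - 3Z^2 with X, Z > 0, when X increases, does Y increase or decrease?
Y increases

Taking the partial derivative:
∂Y/∂X = 15X^4

∂Y/∂X = 15X^4 > 0 (assuming positive values)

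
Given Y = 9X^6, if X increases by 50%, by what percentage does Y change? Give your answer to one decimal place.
1039.1%

For Y = 9X^6:
If X → X(1 + 0.5)
Then Y → Y · (1 + 0.5)^6
     ≈ Y · 11.3906

Percentage change = ((1 + 0.5)^6 − 1) × 100% ≈ 1039.1%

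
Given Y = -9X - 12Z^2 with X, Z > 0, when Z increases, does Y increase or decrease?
Y decreases

Taking the partial derivative:
∂Y/∂Z = -24Z

∂Y/∂Z = -24Z < 0 (assuming positive values)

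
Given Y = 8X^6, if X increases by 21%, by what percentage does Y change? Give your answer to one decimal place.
213.8%

For Y = 8X^6:
If X → X(1 + 0.21)
Then Y → Y · (1 + 0.21)^6
     ≈ Y · 3.1384

Percentage change = ((1 + 0.21)^6 − 1) × 100% ≈ 213.8%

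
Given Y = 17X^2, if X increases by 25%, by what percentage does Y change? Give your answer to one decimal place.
56.3%

For Y = 17X^2:
If X → X(1 + 0.25)
Then Y → Y · (1 + 0.25)^2
     = Y · 1.5625

Percentage change = ((1 + 0.25)^2 − 1) × 100% ≈ 56.3%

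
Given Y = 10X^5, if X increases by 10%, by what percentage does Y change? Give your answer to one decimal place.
61.1%

For Y = 10X^5:
If X → X(1 + 0.1)
Then Y → Y · (1 + 0.1)^5
     ≈ Y · 1.6105

Percentage change = ((1 + 0.1)^5 − 1) × 100% ≈ 61.1%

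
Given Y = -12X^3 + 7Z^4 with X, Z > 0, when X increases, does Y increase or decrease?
Y decreases

Taking the partial derivative:
∂Y/∂X = -36X^2

∂Y/∂X = -36X^2 < 0 (assuming positive values)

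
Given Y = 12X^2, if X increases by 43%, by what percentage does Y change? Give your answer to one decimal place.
104.5%

For Y = 12X^2:
If X → X(1 + 0.43)
Then Y → Y · (1 + 0.43)^2
     = Y · 2.0449

Percentage change = ((1 + 0.43)^2 − 1) × 100% ≈ 104.5%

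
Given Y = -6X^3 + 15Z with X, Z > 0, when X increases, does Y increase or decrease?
Y decreases

Taking the partial derivative:
∂Y/∂X = -18X^2

∂Y/∂X = -18X^2 < 0 (assuming positive values)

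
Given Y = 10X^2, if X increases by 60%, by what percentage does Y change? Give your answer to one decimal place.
156.0%

For Y = 10X^2:
If X → X(1 + 0.6)
Then Y → Y · (1 + 0.6)^2
     = Y · 2.5600

Percentage change = ((1 + 0.6)^2 − 1) × 100% = 156.0%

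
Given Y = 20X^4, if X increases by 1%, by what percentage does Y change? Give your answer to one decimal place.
4.1%

For Y = 20X^4:
If X → X(1 + 0.01)
Then Y → Y · (1 + 0.01)^4
     ≈ Y · 1.0406

Percentage change = ((1 + 0.01)^4 − 1) × 100% ≈ 4.1%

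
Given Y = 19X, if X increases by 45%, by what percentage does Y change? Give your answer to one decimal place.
45.0%

For Y = 19X:
If X → X(1 + 0.45)
Then Y → Y · (1 + 0.45)^1
     = Y · 1.4500

Percentage change = ((1 + 0.45)^1 − 1) × 100% = 45.0%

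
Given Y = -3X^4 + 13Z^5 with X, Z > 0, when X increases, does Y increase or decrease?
Y decreases

Taking the partial derivative:
∂Y/∂X = -12X^3

∂Y/∂X = -12X^3 < 0 (assuming positive values)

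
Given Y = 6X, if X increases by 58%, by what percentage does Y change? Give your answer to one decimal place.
58.0%

For Y = 6X:
If X → X(1 + 0.58)
Then Y → Y · (1 + 0.58)^1
     = Y · 1.5800

Percentage change = ((1 + 0.58)^1 − 1) × 100% = 58.0%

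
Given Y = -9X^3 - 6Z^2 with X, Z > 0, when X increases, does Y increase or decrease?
Y decreases

Taking the partial derivative:
∂Y/∂X = -27X^2

∂Y/∂X = -27X^2 < 0 (assuming positive values)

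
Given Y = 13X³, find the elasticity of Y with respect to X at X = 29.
Elasticity = 3

Elasticity = (dY/dX) · (X/Y)

dY/dX = 39·X²
At X = 29: dY/dX = 32799, Y = 317057

Elasticity = 32799 · (29 / 317057) = 3

Interpretation: for a small percentage change in X, the percentage change in Y is approximately 3.00 times as large.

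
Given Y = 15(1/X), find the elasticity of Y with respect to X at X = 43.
Elasticity = -1

Elasticity = (dY/dX) · (X/Y)

dY/dX = -15/X²
At X = 43: dY/dX = -15/1849, Y = 15/43

Elasticity = (-15/1849) · (43 / (15/43)) = -1

Interpretation: for a small percentage change in X, the percentage change in Y is approximately -1.00 times as large.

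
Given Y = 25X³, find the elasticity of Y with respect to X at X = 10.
Elasticity = 3

Elasticity = (dY/dX) · (X/Y)

dY/dX = 75·X²
At X = 10: dY/dX = 7500, Y = 25000

Elasticity = 7500 · (10 / 25000) = 3

Interpretation: for a small percentage change in X, the percentage change in Y is approximately 3.00 times as large.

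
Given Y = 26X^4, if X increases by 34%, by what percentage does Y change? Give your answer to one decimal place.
222.4%

For Y = 26X^4:
If X → X(1 + 0.34)
Then Y → Y · (1 + 0.34)^4
     ≈ Y · 3.2242

Percentage change = ((1 + 0.34)^4 − 1) × 100% ≈ 222.4%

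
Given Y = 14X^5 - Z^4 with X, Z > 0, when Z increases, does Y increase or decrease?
Y decreases

Taking the partial derivative:
∂Y/∂Z = -4Z^3

∂Y/∂Z = -4Z^3 < 0 (assuming positive values)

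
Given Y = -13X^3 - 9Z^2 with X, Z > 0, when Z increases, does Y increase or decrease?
Y decreases

Taking the partial derivative:
∂Y/∂Z = -18Z

∂Y/∂Z = -18Z < 0 (assuming positive values)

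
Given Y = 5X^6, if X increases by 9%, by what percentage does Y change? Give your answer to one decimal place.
67.7%

For Y = 5X^6:
If X → X(1 + 0.09)
Then Y → Y · (1 + 0.09)^6
     ≈ Y · 1.6771

Percentage change = ((1 + 0.09)^6 − 1) × 100% ≈ 67.7%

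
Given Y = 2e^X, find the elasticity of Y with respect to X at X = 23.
Elasticity = 23

Elasticity = (dY/dX) · (X/Y)

dY/dX = 2·e^X
At X = 23: dY/dX = 2·e^23, Y = 2·e^23

Elasticity = (2·e^23) · (23 / (2·e^23)) = 23

Interpretation: for a small percentage change in X, the percentage change in Y is approximately 23.00 times as large.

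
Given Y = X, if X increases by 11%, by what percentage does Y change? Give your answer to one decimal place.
11.0%

For Y = X:
If X → X(1 + 0.11)
Then Y → Y · (1 + 0.11)^1
     = Y · 1.1100

Percentage change = ((1 + 0.11)^1 − 1) × 100% = 11.0%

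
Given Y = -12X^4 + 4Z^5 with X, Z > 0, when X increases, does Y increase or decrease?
Y decreases

Taking the partial derivative:
∂Y/∂X = -48X^3

∂Y/∂X = -48X^3 < 0 (assuming positive values)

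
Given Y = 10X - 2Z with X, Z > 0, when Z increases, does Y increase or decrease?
Y decreases

Taking the partial derivative:
∂Y/∂Z = -2

∂Y/∂Z = -2 < 0 (assuming positive values)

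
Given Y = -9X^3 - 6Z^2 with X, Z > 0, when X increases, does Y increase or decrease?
Y decreases

Taking the partial derivative:
∂Y/∂X = -27X^2

∂Y/∂X = -27X^2 < 0 (assuming positive values)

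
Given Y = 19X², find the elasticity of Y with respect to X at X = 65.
Elasticity = 2

Elasticity = (dY/dX) · (X/Y)

dY/dX = 38·X
At X = 65: dY/dX = 2470, Y = 80275

Elasticity = 2470 · (65 / 80275) = 2

Interpretation: for a small percentage change in X, the percentage change in Y is approximately 2.00 times as large.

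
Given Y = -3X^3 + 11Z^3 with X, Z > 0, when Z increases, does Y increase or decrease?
Y increases

Taking the partial derivative:
∂Y/∂Z = 33Z^2

∂Y/∂Z = 33Z^2 > 0 (assuming positive values)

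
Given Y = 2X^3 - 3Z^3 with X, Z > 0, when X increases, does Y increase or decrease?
Y increases

Taking the partial derivative:
∂Y/∂X = 6X^2

∂Y/∂X = 6X^2 > 0 (assuming positive values)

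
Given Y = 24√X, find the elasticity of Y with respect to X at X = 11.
Elasticity = 1/2

Elasticity = (dY/dX) · (X/Y)

dY/dX = 12/√X
At X = 11: dY/dX = 12·√11/11, Y = 24·√11

Elasticity = (12·√11/11) · (11 / (24·√11)) = 1/2

Interpretation: for a small percentage change in X, the percentage change in Y is approximately 0.50 times as large.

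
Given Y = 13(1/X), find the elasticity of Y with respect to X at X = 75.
Elasticity = -1

Elasticity = (dY/dX) · (X/Y)

dY/dX = -13/X²
At X = 75: dY/dX = -13/5625, Y = 13/75

Elasticity = (-13/5625) · (75 / (13/75)) = -1

Interpretation: for a small percentage change in X, the percentage change in Y is approximately -1.00 times as large.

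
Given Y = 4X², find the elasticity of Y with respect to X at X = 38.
Elasticity = 2

Elasticity = (dY/dX) · (X/Y)

dY/dX = 8·X
At X = 38: dY/dX = 304, Y = 5776

Elasticity = 304 · (38 / 5776) = 2

Interpretation: for a small percentage change in X, the percentage change in Y is approximately 2.00 times as large.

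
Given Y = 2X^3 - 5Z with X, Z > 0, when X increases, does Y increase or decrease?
Y increases

Taking the partial derivative:
∂Y/∂X = 6X^2

∂Y/∂X = 6X^2 > 0 (assuming positive values)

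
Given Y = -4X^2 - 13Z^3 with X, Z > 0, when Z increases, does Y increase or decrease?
Y decreases

Taking the partial derivative:
∂Y/∂Z = -39Z^2

∂Y/∂Z = -39Z^2 < 0 (assuming positive values)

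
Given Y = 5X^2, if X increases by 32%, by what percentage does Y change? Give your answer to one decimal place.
74.2%

For Y = 5X^2:
If X → X(1 + 0.32)
Then Y → Y · (1 + 0.32)^2
     = Y · 1.7424

Percentage change = ((1 + 0.32)^2 − 1) × 100% ≈ 74.2%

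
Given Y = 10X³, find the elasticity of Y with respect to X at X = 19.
Elasticity = 3

Elasticity = (dY/dX) · (X/Y)

dY/dX = 30·X²
At X = 19: dY/dX = 10830, Y = 68590

Elasticity = 10830 · (19 / 68590) = 3

Interpretation: for a small percentage change in X, the percentage change in Y is approximately 3.00 times as large.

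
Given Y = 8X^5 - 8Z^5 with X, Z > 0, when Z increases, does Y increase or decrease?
Y decreases

Taking the partial derivative:
∂Y/∂Z = -40Z^4

∂Y/∂Z = -40Z^4 < 0 (assuming positive values)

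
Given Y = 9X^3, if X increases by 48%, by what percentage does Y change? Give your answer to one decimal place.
224.2%

For Y = 9X^3:
If X → X(1 + 0.48)
Then Y → Y · (1 + 0.48)^3
     ≈ Y · 3.2418

Percentage change = ((1 + 0.48)^3 − 1) × 100% ≈ 224.2%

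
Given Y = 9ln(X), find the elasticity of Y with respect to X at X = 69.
Elasticity = 1/ln(69) ≈ 0.2362

Elasticity = (dY/dX) · (X/Y)

dY/dX = 9/X
At X = 69: dY/dX = 3/23, Y = 9·ln(69)

Elasticity = (3/23) · (69 / (9·ln(69))) = 1/ln(69) ≈ 0.2362

Interpretation: for a small percentage change in X, the percentage change in Y is approximately 0.24 times as large.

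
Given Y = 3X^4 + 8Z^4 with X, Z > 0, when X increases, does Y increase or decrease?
Y increases

Taking the partial derivative:
∂Y/∂X = 12X^3

∂Y/∂X = 12X^3 > 0 (assuming positive values)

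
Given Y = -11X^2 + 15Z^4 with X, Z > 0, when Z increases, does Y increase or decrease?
Y increases

Taking the partial derivative:
∂Y/∂Z = 60Z^3

∂Y/∂Z = 60Z^3 > 0 (assuming positive values)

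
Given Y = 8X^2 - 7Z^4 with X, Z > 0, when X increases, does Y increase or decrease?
Y increases

Taking the partial derivative:
∂Y/∂X = 16X

∂Y/∂X = 16X > 0 (assuming positive values)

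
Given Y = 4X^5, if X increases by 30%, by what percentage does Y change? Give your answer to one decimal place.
271.3%

For Y = 4X^5:
If X → X(1 + 0.3)
Then Y → Y · (1 + 0.3)^5
     ≈ Y · 3.7129

Percentage change = ((1 + 0.3)^5 − 1) × 100% ≈ 271.3%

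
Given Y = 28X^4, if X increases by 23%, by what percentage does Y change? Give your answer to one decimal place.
128.9%

For Y = 28X^4:
If X → X(1 + 0.23)
Then Y → Y · (1 + 0.23)^4
     ≈ Y · 2.2889

Percentage change = ((1 + 0.23)^4 − 1) × 100% ≈ 128.9%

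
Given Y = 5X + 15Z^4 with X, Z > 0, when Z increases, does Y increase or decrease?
Y increases

Taking the partial derivative:
∂Y/∂Z = 60Z^3

∂Y/∂Z = 60Z^3 > 0 (assuming positive values)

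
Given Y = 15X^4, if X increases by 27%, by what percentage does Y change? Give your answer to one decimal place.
160.1%

For Y = 15X^4:
If X → X(1 + 0.27)
Then Y → Y · (1 + 0.27)^4
     ≈ Y · 2.6014

Percentage change = ((1 + 0.27)^4 − 1) × 100% ≈ 160.1%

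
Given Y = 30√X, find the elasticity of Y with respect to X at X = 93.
Elasticity = 1/2

Elasticity = (dY/dX) · (X/Y)

dY/dX = 15/√X
At X = 93: dY/dX = 5·√93/31, Y = 30·√93

Elasticity = (5·√93/31) · (93 / (30·√93)) = 1/2

Interpretation: for a small percentage change in X, the percentage change in Y is approximately 0.50 times as large.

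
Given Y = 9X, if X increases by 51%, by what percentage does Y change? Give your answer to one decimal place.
51.0%

For Y = 9X:
If X → X(1 + 0.51)
Then Y → Y · (1 + 0.51)^1
     = Y · 1.5100

Percentage change = ((1 + 0.51)^1 − 1) × 100% = 51.0%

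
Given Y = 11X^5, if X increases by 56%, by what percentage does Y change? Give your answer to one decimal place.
823.9%

For Y = 11X^5:
If X → X(1 + 0.56)
Then Y → Y · (1 + 0.56)^5
     ≈ Y · 9.2390

Percentage change = ((1 + 0.56)^5 − 1) × 100% ≈ 823.9%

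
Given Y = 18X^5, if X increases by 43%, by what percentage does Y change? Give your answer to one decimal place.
498.0%

For Y = 18X^5:
If X → X(1 + 0.43)
Then Y → Y · (1 + 0.43)^5
     ≈ Y · 5.9797

Percentage change = ((1 + 0.43)^5 − 1) × 100% ≈ 498.0%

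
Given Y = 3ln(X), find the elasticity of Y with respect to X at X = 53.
Elasticity = 1/ln(53) ≈ 0.2519

Elasticity = (dY/dX) · (X/Y)

dY/dX = 3/X
At X = 53: dY/dX = 3/53, Y = 3·ln(53)

Elasticity = (3/53) · (53 / (3·ln(53))) = 1/ln(53) ≈ 0.2519

Interpretation: for a small percentage change in X, the percentage change in Y is approximately 0.25 times as large.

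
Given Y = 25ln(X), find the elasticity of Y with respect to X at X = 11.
Elasticity = 1/ln(11) ≈ 0.4170

Elasticity = (dY/dX) · (X/Y)

dY/dX = 25/X
At X = 11: dY/dX = 25/11, Y = 25·ln(11)

Elasticity = (25/11) · (11 / (25·ln(11))) = 1/ln(11) ≈ 0.4170

Interpretation: for a small percentage change in X, the percentage change in Y is approximately 0.42 times as large.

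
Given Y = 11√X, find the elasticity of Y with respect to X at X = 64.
Elasticity = 1/2

Elasticity = (dY/dX) · (X/Y)

dY/dX = 11/(2·√X)
At X = 64: dY/dX = 11/16, Y = 88

Elasticity = (11/16) · (64 / 88) = 1/2

Interpretation: for a small percentage change in X, the percentage change in Y is approximately 0.50 times as large.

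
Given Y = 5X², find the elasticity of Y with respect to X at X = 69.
Elasticity = 2

Elasticity = (dY/dX) · (X/Y)

dY/dX = 10·X
At X = 69: dY/dX = 690, Y = 23805

Elasticity = 690 · (69 / 23805) = 2

Interpretation: for a small percentage change in X, the percentage change in Y is approximately 2.00 times as large.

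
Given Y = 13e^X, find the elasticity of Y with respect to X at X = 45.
Elasticity = 45

Elasticity = (dY/dX) · (X/Y)

dY/dX = 13·e^X
At X = 45: dY/dX = 13·e^45, Y = 13·e^45

Elasticity = (13·e^45) · (45 / (13·e^45)) = 45

Interpretation: for a small percentage change in X, the percentage change in Y is approximately 45.00 times as large.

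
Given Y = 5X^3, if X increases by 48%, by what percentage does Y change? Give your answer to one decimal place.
224.2%

For Y = 5X^3:
If X → X(1 + 0.48)
Then Y → Y · (1 + 0.48)^3
     ≈ Y · 3.2418

Percentage change = ((1 + 0.48)^3 − 1) × 100% ≈ 224.2%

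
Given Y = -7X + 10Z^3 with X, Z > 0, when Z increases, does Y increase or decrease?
Y increases

Taking the partial derivative:
∂Y/∂Z = 30Z^2

∂Y/∂Z = 30Z^2 > 0 (assuming positive values)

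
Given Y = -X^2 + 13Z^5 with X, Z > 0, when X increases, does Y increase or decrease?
Y decreases

Taking the partial derivative:
∂Y/∂X = -2X

∂Y/∂X = -2X < 0 (assuming positive values)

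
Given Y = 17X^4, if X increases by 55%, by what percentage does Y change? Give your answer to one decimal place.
477.2%

For Y = 17X^4:
If X → X(1 + 0.55)
Then Y → Y · (1 + 0.55)^4
     ≈ Y · 5.7720

Percentage change = ((1 + 0.55)^4 − 1) × 100% ≈ 477.2%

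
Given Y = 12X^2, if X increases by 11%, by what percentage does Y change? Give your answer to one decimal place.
23.2%

For Y = 12X^2:
If X → X(1 + 0.11)
Then Y → Y · (1 + 0.11)^2
     = Y · 1.2321

Percentage change = ((1 + 0.11)^2 − 1) × 100% ≈ 23.2%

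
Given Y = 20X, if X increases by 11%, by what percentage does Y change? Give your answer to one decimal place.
11.0%

For Y = 20X:
If X → X(1 + 0.11)
Then Y → Y · (1 + 0.11)^1
     = Y · 1.1100

Percentage change = ((1 + 0.11)^1 − 1) × 100% = 11.0%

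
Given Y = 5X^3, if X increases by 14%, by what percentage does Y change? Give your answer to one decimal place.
48.2%

For Y = 5X^3:
If X → X(1 + 0.14)
Then Y → Y · (1 + 0.14)^3
     ≈ Y · 1.4815

Percentage change = ((1 + 0.14)^3 − 1) × 100% ≈ 48.2%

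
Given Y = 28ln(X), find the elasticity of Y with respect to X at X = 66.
Elasticity = 1/ln(66) ≈ 0.2387

Elasticity = (dY/dX) · (X/Y)

dY/dX = 28/X
At X = 66: dY/dX = 14/33, Y = 28·ln(66)

Elasticity = (14/33) · (66 / (28·ln(66))) = 1/ln(66) ≈ 0.2387

Interpretation: for a small percentage change in X, the percentage change in Y is approximately 0.24 times as large.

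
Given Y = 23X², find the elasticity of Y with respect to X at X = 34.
Elasticity = 2

Elasticity = (dY/dX) · (X/Y)

dY/dX = 46·X
At X = 34: dY/dX = 1564, Y = 26588

Elasticity = 1564 · (34 / 26588) = 2

Interpretation: for a small percentage change in X, the percentage change in Y is approximately 2.00 times as large.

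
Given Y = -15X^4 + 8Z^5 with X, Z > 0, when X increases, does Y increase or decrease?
Y decreases

Taking the partial derivative:
∂Y/∂X = -60X^3

∂Y/∂X = -60X^3 < 0 (assuming positive values)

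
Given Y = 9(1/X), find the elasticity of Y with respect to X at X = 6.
Elasticity = -1

Elasticity = (dY/dX) · (X/Y)

dY/dX = -9/X²
At X = 6: dY/dX = -1/4, Y = 3/2

Elasticity = (-1/4) · (6 / (3/2)) = -1

Interpretation: for a small percentage change in X, the percentage change in Y is approximately -1.00 times as large.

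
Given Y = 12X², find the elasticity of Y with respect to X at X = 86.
Elasticity = 2

Elasticity = (dY/dX) · (X/Y)

dY/dX = 24·X
At X = 86: dY/dX = 2064, Y = 88752

Elasticity = 2064 · (86 / 88752) = 2

Interpretation: for a small percentage change in X, the percentage change in Y is approximately 2.00 times as large.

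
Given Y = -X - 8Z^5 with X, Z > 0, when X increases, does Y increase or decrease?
Y decreases

Taking the partial derivative:
∂Y/∂X = -1

∂Y/∂X = -1 < 0 (assuming positive values)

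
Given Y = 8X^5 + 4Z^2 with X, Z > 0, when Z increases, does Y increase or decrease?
Y increases

Taking the partial derivative:
∂Y/∂Z = 8Z

∂Y/∂Z = 8Z > 0 (assuming positive values)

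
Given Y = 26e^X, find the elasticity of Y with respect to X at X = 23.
Elasticity = 23

Elasticity = (dY/dX) · (X/Y)

dY/dX = 26·e^X
At X = 23: dY/dX = 26·e^23, Y = 26·e^23

Elasticity = (26·e^23) · (23 / (26·e^23)) = 23

Interpretation: for a small percentage change in X, the percentage change in Y is approximately 23.00 times as large.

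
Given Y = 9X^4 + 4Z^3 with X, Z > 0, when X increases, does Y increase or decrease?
Y increases

Taking the partial derivative:
∂Y/∂X = 36X^3

∂Y/∂X = 36X^3 > 0 (assuming positive values)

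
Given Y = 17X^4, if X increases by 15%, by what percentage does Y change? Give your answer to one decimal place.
74.9%

For Y = 17X^4:
If X → X(1 + 0.15)
Then Y → Y · (1 + 0.15)^4
     ≈ Y · 1.7490

Percentage change = ((1 + 0.15)^4 − 1) × 100% ≈ 74.9%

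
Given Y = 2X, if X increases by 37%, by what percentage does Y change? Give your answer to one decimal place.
37.0%

For Y = 2X:
If X → X(1 + 0.37)
Then Y → Y · (1 + 0.37)^1
     = Y · 1.3700

Percentage change = ((1 + 0.37)^1 − 1) × 100% = 37.0%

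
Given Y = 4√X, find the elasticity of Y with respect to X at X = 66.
Elasticity = 1/2

Elasticity = (dY/dX) · (X/Y)

dY/dX = 2/√X
At X = 66: dY/dX = √66/33, Y = 4·√66

Elasticity = (√66/33) · (66 / (4·√66)) = 1/2

Interpretation: for a small percentage change in X, the percentage change in Y is approximately 0.50 times as large.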